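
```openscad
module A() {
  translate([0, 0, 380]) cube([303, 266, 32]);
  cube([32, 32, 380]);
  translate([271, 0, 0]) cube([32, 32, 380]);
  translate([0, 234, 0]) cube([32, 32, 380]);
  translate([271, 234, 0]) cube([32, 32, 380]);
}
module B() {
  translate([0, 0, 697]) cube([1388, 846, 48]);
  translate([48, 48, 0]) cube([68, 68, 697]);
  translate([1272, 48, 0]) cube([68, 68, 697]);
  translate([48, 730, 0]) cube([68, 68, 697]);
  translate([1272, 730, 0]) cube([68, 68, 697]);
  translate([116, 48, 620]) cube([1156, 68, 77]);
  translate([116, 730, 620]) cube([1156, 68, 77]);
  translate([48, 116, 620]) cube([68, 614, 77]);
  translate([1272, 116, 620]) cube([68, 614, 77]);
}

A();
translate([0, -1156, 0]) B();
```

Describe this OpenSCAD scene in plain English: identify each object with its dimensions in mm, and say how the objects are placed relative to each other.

A is a four-legged stool. The seat is a 303×266×32 mm slab whose top surface is at z = 412 mm; four square legs, each 32×32 mm in cross-section, run from the floor (z = 0) to the underside of the seat, each flush with a corner of the seat.

B is a rectangular dining table. The top is 1388×846×48 mm with its upper surface at z = 745 mm. It stands on four 68×68 mm square legs, each inset 48 mm from the nearest pair of top edges, running from the floor to the underside of the top. Four apron rails, 68 mm thick and 77 mm tall, run between adjacent legs with their top edges flush with the underside of the top and their outer faces flush with the legs' outer faces.

The table is on the floor beside the stool on its −y side.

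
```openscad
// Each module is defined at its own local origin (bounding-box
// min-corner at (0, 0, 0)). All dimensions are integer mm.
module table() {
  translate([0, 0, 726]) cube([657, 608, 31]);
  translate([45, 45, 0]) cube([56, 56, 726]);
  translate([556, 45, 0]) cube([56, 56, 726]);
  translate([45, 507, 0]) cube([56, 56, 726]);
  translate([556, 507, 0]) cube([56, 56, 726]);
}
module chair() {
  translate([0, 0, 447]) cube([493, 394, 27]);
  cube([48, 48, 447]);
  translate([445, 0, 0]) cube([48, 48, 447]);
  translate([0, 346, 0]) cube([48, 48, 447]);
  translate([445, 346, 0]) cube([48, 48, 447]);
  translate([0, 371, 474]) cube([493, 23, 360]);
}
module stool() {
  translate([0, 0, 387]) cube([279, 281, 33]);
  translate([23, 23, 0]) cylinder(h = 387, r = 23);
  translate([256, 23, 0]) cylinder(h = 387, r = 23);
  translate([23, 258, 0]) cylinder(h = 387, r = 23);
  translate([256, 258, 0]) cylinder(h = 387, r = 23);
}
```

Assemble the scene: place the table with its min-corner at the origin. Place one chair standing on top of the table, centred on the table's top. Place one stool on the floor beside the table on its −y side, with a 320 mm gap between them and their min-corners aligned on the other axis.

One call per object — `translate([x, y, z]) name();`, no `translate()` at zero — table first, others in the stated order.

table();
translate([82, 107, 757]) chair();
translate([0, -601, 0]) stool();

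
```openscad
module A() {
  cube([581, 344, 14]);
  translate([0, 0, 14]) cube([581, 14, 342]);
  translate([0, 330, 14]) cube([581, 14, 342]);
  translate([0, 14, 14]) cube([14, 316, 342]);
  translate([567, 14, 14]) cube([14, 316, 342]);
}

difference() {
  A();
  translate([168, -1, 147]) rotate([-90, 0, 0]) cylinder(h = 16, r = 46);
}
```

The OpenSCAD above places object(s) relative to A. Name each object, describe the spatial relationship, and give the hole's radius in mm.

The subtracted cylinder has r = 46 mm.

A is an open box. The open box has a circular hole through its front wall. The hole's radius is 46 mm.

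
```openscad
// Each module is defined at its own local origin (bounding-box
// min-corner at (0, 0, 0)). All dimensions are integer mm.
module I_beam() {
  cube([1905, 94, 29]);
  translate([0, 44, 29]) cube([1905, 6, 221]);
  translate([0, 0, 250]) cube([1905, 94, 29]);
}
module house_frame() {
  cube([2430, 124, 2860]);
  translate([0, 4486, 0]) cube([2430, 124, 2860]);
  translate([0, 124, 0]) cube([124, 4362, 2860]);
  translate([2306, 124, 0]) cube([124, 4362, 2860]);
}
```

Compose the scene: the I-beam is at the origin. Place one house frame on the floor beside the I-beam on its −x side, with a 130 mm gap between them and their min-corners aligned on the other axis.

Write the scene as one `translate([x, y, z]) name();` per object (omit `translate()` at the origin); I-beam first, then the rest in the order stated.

I_beam();
translate([-2560, 0, 0]) house_frame();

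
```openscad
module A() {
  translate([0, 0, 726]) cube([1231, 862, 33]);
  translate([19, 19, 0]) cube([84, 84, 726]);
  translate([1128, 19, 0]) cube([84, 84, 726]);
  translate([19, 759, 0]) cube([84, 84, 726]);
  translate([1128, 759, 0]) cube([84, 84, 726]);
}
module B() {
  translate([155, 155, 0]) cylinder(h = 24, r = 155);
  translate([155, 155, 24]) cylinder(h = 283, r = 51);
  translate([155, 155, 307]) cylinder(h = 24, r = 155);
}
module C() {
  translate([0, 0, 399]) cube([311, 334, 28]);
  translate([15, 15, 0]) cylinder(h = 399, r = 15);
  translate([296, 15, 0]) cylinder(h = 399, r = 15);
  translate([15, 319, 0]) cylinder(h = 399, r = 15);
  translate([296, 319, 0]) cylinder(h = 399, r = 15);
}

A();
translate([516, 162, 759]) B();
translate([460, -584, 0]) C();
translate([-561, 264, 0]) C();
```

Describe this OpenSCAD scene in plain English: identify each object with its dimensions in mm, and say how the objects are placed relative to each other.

A is a table with a 1231×862 mm rectangular top, 33 mm thick, top surface at z = 759 mm, supported by four 84×84 mm square legs, each inset 19 mm from the nearest pair of top edges, running from the floor.

B is a spool: two coaxial disc flanges of radius 155 mm and thickness 24 mm, joined by a core cylinder of radius 51 mm and height 283 mm. The lower flange rests on z = 0 and the three cylinders share a vertical axis.

C is a four-legged stool. The seat is a 311×334×28 mm slab whose top surface is at z = 427 mm; four round legs, each 30 mm in diameter, run from the floor (z = 0) to the underside of the seat, each leg's axis is inset half a diameter from the nearest pair of seat edges (so the leg's bounding box is flush with the corner).

The spool is on top of the table. Two stools sit around the table at the −y, −x sides.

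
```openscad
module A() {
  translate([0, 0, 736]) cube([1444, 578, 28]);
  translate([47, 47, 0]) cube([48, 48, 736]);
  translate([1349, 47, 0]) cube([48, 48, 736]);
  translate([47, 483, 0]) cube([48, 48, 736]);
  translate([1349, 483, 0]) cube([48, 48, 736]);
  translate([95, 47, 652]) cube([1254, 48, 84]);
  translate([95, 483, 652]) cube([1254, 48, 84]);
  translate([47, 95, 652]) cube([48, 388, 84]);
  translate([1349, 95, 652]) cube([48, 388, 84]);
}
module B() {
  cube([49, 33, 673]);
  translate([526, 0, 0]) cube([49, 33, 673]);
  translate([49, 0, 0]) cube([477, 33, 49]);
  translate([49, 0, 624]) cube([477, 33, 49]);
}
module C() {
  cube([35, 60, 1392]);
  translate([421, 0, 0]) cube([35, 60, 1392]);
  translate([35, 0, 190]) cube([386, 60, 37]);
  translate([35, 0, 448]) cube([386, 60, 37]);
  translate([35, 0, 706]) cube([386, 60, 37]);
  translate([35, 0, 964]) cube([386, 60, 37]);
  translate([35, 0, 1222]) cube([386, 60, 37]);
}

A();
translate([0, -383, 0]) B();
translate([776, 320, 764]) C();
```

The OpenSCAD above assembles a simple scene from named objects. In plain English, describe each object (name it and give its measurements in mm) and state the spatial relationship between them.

A is a table with a 1444×578 mm rectangular top, 28 mm thick, top surface at z = 764 mm, supported by four 48×48 mm square legs, each inset 47 mm from the nearest pair of top edges, running from the floor. Four apron rails, 48 mm thick and 84 mm tall, run between adjacent legs with their top edges flush with the underside of the top and their outer faces flush with the legs' outer faces.

B is a rectangular picture frame lying in the x–z plane (depth along y). The opening is 477 mm wide (x) by 575 mm tall (z), surrounded by a border 49 mm wide on all four sides. The frame is 33 mm deep and is made of two full-height vertical stiles with two horizontal rails fitted between them.

C is a wooden ladder with two side rails of 35×60 mm section and 1392 mm height, set 456 mm apart overall. Between them run 5 rectangular rungs (60 mm deep, 37 mm thick), front faces flush with the rails' −y face. The bottom of the first rung is 190 mm above the floor and each subsequent rung is 258 mm higher than the one below.

The picture frame is on the floor beside the table on its −y side. The ladder is on top of the table.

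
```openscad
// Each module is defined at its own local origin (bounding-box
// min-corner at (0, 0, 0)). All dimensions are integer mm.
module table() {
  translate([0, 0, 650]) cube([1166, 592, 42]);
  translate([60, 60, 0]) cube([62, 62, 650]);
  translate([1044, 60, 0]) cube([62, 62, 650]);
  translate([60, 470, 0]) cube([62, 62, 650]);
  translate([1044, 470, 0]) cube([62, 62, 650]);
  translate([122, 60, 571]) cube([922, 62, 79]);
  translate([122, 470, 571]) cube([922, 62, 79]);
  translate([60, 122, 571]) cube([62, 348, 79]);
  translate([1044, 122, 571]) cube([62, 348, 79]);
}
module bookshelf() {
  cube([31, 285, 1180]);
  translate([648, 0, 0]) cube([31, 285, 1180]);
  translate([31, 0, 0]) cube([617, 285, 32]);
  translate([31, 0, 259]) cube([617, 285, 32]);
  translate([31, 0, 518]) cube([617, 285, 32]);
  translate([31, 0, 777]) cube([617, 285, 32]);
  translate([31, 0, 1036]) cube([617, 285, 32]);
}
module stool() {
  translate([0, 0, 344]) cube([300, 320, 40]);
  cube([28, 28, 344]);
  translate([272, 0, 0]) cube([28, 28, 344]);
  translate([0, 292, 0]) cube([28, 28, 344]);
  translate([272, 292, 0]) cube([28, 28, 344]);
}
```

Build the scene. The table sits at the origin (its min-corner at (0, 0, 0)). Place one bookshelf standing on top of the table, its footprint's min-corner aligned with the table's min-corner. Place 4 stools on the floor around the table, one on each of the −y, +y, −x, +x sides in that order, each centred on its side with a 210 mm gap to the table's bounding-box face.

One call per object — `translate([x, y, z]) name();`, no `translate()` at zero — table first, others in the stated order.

table();
translate([0, 0, 692]) bookshelf();
translate([433, -530, 0]) stool();
translate([433, 802, 0]) stool();
translate([-510, 136, 0]) stool();
translate([1376, 136, 0]) stool();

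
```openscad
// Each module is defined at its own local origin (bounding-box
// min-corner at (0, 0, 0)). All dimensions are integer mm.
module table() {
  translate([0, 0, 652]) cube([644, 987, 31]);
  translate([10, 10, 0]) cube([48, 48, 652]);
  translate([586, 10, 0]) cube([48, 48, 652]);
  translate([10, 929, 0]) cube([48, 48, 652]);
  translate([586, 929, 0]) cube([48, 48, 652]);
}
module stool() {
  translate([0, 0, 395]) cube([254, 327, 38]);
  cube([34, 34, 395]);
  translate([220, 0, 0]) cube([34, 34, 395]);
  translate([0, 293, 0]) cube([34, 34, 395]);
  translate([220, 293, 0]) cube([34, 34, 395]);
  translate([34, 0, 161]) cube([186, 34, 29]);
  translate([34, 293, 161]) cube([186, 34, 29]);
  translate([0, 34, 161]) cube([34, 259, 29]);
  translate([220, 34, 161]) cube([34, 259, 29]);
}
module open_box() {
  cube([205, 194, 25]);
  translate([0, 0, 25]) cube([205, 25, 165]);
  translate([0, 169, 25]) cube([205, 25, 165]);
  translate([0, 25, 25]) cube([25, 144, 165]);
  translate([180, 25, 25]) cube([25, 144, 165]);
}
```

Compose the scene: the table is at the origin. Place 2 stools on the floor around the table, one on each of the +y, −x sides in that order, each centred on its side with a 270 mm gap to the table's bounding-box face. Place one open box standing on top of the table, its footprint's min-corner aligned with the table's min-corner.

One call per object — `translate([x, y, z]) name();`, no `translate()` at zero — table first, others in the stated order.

table();
translate([195, 1257, 0]) stool();
translate([-524, 330, 0]) stool();
translate([0, 0, 683]) open_box();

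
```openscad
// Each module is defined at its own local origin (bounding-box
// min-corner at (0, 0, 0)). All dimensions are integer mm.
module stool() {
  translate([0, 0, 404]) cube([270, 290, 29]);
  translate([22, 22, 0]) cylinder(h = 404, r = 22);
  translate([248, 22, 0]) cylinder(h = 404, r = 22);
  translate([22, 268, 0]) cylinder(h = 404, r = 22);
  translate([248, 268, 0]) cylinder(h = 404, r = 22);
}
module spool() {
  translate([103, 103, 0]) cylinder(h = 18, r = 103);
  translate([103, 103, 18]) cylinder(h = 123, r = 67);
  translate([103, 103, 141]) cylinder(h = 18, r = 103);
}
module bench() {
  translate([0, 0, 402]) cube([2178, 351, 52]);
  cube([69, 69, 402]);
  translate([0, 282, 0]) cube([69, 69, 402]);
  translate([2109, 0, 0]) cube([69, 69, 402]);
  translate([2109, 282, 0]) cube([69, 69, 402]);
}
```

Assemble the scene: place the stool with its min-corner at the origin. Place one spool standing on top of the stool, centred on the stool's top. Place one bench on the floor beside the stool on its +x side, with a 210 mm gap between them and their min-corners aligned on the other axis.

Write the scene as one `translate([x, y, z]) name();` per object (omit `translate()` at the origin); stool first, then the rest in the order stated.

stool();
translate([32, 42, 433]) spool();
translate([480, 0, 0]) bench();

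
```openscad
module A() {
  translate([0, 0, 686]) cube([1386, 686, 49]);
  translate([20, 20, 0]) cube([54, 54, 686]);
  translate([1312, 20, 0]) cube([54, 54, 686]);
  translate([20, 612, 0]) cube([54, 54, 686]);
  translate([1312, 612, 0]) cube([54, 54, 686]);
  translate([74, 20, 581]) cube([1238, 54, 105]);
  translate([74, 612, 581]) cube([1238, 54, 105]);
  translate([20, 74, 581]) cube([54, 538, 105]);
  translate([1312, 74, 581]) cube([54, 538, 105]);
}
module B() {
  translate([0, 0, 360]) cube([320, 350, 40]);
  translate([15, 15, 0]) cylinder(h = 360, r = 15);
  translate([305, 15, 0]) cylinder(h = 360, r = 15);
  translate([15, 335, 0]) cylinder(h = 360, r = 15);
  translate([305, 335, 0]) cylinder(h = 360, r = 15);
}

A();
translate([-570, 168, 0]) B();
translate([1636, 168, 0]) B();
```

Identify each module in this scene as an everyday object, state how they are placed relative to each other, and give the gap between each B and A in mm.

Each stool's nearest face is 250 mm from the table's bounding box.

A is a table. B is a stool. Two stools sit around the table at the −x, +x sides. The gap between each stool and the table is 250 mm.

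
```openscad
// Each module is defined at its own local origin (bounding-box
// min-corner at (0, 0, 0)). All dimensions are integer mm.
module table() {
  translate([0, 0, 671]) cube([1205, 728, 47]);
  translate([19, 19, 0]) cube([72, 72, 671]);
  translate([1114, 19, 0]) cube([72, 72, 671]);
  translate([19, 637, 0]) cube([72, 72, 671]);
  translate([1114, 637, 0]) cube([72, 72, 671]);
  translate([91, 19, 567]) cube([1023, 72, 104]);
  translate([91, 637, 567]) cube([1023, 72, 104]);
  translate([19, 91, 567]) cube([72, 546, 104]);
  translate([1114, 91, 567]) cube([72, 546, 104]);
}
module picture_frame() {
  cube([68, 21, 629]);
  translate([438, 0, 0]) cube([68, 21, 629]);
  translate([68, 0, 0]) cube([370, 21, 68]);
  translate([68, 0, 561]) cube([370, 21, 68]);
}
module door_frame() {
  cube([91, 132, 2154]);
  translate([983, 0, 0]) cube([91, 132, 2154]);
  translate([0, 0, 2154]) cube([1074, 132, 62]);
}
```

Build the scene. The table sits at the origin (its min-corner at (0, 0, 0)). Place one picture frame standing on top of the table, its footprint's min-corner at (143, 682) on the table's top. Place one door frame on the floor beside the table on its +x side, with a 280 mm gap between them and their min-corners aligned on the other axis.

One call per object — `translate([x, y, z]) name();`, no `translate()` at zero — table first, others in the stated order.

table();
translate([143, 682, 718]) picture_frame();
translate([1485, 0, 0]) door_frame();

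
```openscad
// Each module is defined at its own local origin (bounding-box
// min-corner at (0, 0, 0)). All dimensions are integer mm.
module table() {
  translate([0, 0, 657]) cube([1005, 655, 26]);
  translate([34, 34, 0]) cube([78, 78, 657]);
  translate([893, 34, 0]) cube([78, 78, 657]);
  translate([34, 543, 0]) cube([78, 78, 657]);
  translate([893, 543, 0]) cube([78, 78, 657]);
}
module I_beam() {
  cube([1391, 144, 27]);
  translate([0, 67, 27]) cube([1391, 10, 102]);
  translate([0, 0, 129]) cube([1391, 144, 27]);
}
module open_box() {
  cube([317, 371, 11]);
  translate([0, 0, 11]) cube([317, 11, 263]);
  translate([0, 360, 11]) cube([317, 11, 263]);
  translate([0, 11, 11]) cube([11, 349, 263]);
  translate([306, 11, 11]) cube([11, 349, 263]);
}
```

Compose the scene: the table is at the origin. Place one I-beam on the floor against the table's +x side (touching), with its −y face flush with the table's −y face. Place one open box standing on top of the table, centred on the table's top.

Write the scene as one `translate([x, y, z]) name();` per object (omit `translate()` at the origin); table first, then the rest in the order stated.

table();
translate([1005, 0, 0]) I_beam();
translate([344, 142, 683]) open_box();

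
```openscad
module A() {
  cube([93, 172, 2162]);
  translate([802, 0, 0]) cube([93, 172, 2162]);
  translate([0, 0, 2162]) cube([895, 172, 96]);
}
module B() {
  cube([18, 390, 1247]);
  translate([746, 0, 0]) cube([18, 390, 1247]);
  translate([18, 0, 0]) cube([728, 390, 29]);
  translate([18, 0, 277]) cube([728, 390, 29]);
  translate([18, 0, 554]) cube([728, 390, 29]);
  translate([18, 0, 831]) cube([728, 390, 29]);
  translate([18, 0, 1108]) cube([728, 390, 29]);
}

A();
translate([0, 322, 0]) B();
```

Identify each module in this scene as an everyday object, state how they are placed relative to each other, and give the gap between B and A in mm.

The bookshelf's nearest face is 150 mm from the door frame's +y face.

A is a door frame. B is a bookshelf. The bookshelf is on the floor beside the door frame on its +y side. The gap between the bookshelf and the door frame is 150 mm.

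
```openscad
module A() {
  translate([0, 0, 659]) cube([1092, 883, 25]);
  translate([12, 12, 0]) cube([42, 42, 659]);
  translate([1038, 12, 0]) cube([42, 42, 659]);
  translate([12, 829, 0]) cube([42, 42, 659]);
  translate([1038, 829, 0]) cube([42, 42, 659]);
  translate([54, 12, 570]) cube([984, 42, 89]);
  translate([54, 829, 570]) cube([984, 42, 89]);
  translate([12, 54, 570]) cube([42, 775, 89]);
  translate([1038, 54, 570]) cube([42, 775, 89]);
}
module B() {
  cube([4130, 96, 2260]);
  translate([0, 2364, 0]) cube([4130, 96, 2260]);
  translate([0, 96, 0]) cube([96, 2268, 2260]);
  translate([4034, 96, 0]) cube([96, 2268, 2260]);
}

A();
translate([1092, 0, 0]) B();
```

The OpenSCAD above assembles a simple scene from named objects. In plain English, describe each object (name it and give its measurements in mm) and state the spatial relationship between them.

A is a table: top 1092 mm (x) × 883 mm (y), 25 mm thick, upper face at z = 684 mm, on four 42×42 mm square legs, each inset 12 mm from the nearest pair of top edges, running from z = 0 to the bottom of the top. Four apron rails, 42 mm thick and 89 mm tall, run between adjacent legs with their top edges flush with the underside of the top and their outer faces flush with the legs' outer faces.

B is a box-shaped house frame (walls only): outside footprint 4130×2460 mm, wall height 2260 mm, wall thickness 96 mm. The two y-facing walls run the full x-width; the two x-facing walls fit between the inner faces of the y-facing walls.

The house frame is against the table's +x side, with their −y faces flush.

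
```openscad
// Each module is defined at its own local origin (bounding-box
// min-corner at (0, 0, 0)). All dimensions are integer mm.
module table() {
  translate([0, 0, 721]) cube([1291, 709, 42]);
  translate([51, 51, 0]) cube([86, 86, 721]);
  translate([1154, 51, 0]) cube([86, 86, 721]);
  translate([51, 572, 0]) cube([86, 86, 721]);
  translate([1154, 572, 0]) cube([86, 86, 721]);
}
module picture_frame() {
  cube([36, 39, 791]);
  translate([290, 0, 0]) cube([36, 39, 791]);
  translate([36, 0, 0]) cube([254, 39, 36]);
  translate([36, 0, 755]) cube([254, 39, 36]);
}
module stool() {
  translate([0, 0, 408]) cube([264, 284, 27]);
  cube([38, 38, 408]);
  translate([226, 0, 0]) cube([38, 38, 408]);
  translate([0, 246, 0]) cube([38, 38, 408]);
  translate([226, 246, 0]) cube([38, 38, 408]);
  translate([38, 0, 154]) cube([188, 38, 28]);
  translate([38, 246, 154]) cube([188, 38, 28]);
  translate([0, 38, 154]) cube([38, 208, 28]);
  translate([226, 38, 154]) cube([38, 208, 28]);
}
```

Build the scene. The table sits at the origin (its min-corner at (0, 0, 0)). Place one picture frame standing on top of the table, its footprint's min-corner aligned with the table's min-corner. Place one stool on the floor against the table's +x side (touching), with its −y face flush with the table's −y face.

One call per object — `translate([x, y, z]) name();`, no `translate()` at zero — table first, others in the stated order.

table();
translate([0, 0, 763]) picture_frame();
translate([1291, 0, 0]) stool();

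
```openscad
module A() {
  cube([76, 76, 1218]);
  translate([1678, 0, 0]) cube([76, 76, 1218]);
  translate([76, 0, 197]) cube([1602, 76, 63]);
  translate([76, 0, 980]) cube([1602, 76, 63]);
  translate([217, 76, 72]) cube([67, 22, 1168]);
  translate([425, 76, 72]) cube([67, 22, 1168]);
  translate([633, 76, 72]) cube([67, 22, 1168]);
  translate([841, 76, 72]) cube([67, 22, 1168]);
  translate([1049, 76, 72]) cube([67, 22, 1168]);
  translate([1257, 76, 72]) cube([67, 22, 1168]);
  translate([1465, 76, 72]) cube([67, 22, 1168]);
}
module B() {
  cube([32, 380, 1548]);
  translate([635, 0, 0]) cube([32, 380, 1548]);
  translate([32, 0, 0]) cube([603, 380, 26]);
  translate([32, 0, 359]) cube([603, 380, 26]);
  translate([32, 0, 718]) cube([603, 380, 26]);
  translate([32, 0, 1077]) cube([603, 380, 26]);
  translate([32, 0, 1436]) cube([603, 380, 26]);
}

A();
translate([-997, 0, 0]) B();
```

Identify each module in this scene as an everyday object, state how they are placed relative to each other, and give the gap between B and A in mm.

The bookshelf's nearest face is 330 mm from the fence section's −x face.

A is a fence section. B is a bookshelf. The bookshelf is on the floor beside the fence section on its −x side. The gap between the bookshelf and the fence section is 330 mm.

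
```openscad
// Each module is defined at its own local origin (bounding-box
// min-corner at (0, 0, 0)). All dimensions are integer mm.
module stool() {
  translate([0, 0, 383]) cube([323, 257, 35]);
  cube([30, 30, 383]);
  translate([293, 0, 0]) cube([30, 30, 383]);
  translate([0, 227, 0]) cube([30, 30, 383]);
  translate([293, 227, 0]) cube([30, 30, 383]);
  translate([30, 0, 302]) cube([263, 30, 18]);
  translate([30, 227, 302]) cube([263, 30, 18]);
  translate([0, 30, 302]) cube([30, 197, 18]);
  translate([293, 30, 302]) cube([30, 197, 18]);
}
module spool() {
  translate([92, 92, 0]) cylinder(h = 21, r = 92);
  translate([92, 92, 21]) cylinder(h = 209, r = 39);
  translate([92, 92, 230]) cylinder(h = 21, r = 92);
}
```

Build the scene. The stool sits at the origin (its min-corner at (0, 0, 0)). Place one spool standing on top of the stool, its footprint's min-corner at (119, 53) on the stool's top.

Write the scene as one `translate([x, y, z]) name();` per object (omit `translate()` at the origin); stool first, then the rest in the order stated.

stool();
translate([119, 53, 418]) spool();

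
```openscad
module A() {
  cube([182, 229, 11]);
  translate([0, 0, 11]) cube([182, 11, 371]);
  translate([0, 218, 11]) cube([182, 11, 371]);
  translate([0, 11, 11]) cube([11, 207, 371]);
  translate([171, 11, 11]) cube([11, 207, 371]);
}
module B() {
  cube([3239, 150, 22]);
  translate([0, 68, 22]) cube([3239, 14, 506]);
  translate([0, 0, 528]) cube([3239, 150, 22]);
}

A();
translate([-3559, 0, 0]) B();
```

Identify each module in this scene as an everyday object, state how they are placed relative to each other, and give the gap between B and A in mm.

A is an open box. B is an I-beam. The I-beam is on the floor beside the open box on its −x side. The gap between the I-beam and the open box is 320 mm.

The I-beam's nearest face is 320 mm from the open box's −x face.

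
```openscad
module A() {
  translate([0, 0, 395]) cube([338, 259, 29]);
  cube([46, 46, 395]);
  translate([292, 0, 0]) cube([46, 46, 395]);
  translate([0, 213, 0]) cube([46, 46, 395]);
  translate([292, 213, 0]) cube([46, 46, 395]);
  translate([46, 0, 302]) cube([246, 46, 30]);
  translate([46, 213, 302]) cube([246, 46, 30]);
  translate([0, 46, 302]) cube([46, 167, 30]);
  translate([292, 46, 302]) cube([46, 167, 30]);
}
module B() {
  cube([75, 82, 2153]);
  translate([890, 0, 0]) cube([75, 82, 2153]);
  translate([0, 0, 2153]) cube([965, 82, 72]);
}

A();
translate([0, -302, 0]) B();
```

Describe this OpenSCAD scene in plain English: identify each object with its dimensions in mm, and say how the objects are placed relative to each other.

A is a simple wooden stool: a rectangular seat 338 mm (x) by 259 mm (y), 29 mm thick, top face at z = 424 mm, on four square legs, each 46×46 mm in cross-section. The legs rest on z = 0, each flush with a corner of the seat. Four stretchers, 46 mm wide and 30 mm tall, connect adjacent legs with their undersides at z = 302 mm, each running between the inner faces of the legs it joins and aligned with the legs' outer faces on the other axis.

B is a rectangular door frame: two vertical jambs of 75×82 mm section, 2153 mm tall, with a clear opening 815 mm wide between their inner faces. A header 72 mm tall and 82 mm deep lies on top of the jambs and spans the full outside width.

The door frame is on the floor beside the stool on its −y side.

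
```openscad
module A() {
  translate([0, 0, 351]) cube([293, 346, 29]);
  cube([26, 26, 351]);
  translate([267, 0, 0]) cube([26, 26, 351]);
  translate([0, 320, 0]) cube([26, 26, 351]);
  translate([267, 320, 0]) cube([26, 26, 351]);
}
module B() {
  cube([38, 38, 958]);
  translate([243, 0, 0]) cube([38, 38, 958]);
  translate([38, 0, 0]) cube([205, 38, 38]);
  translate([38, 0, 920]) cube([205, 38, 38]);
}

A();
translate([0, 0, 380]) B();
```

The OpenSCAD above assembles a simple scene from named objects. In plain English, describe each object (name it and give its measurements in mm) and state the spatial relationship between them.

A is a four-legged stool. The seat is 293×346 mm, 29 mm thick, top at z = 380 mm. It stands on four square legs, each 26×26 mm in cross-section, from z = 0 to the seat underside, each flush with a corner of the seat.

B is a rectangular picture frame lying in the x–z plane (depth along y). The opening is 205 mm wide (x) by 882 mm tall (z), surrounded by a border 38 mm wide on all four sides. The frame is 38 mm deep and is made of two full-height vertical stiles with two horizontal rails fitted between them.

The picture frame is on top of the stool.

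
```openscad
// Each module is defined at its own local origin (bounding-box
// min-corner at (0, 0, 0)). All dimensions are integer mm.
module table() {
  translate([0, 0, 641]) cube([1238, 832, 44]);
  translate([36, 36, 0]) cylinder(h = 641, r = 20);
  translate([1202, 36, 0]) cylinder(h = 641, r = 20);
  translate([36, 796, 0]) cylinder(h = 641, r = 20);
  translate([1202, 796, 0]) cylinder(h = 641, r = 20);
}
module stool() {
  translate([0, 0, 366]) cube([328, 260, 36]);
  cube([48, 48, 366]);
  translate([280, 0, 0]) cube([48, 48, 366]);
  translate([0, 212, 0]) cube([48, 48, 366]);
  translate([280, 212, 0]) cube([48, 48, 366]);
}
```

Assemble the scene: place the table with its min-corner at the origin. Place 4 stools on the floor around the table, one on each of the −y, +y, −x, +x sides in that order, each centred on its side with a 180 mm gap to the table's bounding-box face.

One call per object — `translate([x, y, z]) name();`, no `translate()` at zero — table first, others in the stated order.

table();
translate([455, -440, 0]) stool();
translate([455, 1012, 0]) stool();
translate([-508, 286, 0]) stool();
translate([1418, 286, 0]) stool();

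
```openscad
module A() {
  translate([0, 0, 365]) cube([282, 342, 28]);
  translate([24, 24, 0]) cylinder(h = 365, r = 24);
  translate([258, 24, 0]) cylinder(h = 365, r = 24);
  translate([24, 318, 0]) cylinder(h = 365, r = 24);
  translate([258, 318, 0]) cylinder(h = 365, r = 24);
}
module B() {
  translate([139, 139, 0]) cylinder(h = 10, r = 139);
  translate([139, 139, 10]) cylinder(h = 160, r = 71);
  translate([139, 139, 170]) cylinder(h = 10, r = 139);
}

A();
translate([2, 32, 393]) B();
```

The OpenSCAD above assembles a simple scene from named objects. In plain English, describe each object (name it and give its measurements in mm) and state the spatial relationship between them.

A is a simple wooden stool: a rectangular seat 282 mm (x) by 342 mm (y), 28 mm thick, top face at z = 393 mm, on four round legs, each 48 mm in diameter. The legs rest on z = 0, each leg's axis is inset half a diameter from the nearest pair of seat edges (so the leg's bounding box is flush with the corner).

B is a spool: two coaxial disc flanges of radius 139 mm and thickness 10 mm, joined by a core cylinder of radius 71 mm and height 160 mm. The lower flange rests on z = 0 and the three cylinders share a vertical axis.

The spool is on top of the stool, centred.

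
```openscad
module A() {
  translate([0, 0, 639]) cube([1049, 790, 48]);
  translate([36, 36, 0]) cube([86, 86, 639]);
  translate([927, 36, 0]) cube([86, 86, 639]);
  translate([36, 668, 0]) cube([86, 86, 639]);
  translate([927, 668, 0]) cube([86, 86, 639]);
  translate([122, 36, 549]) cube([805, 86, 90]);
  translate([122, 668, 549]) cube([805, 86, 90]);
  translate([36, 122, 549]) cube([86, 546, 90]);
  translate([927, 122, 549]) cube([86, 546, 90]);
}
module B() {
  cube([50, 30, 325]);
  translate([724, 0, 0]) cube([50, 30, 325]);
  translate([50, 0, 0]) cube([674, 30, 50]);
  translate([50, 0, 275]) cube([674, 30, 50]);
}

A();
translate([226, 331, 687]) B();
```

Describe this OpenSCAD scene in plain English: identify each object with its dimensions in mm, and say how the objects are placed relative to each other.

A is a table with a 1049×790 mm rectangular top, 48 mm thick, top surface at z = 687 mm, supported by four 86×86 mm square legs, each inset 36 mm from the nearest pair of top edges, running from the floor. Four apron rails, 86 mm thick and 90 mm tall, run between adjacent legs with their top edges flush with the underside of the top and their outer faces flush with the legs' outer faces.

B is a picture frame with a 674×225 mm rectangular opening (x by z) and a uniform 50 mm border on every side. Frame depth is 30 mm along y. It is built from two vertical stiles running the full outside height and two horizontal rails spanning the gap between the stiles.

The picture frame is on top of the table.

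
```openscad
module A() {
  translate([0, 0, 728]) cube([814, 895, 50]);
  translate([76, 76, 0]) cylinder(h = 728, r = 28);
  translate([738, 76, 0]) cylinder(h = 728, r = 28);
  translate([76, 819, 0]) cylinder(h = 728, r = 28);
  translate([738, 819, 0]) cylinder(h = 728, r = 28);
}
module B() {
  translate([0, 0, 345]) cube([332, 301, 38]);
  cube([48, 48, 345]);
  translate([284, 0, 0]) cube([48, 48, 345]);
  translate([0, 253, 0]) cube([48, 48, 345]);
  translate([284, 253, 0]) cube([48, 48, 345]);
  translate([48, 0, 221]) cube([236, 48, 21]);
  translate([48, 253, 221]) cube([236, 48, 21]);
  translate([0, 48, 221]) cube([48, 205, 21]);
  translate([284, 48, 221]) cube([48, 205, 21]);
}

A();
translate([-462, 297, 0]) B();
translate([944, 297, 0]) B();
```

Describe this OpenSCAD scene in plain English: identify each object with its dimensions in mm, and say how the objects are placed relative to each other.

A is a table with a 814×895 mm rectangular top, 50 mm thick, top surface at z = 778 mm, supported by four round legs of 56 mm diameter, each leg's bounding box inset 48 mm from the nearest pair of top edges, running from the floor.

B is a four-legged stool. The seat is 332×301 mm, 38 mm thick, top at z = 383 mm. It stands on four square legs, each 48×48 mm in cross-section, from z = 0 to the seat underside, each flush with a corner of the seat. Four stretchers, 48 mm wide and 21 mm tall, connect adjacent legs with their undersides at z = 221 mm, each running between the inner faces of the legs it joins and aligned with the legs' outer faces on the other axis.

Two stools sit around the table at the −x, +x sides.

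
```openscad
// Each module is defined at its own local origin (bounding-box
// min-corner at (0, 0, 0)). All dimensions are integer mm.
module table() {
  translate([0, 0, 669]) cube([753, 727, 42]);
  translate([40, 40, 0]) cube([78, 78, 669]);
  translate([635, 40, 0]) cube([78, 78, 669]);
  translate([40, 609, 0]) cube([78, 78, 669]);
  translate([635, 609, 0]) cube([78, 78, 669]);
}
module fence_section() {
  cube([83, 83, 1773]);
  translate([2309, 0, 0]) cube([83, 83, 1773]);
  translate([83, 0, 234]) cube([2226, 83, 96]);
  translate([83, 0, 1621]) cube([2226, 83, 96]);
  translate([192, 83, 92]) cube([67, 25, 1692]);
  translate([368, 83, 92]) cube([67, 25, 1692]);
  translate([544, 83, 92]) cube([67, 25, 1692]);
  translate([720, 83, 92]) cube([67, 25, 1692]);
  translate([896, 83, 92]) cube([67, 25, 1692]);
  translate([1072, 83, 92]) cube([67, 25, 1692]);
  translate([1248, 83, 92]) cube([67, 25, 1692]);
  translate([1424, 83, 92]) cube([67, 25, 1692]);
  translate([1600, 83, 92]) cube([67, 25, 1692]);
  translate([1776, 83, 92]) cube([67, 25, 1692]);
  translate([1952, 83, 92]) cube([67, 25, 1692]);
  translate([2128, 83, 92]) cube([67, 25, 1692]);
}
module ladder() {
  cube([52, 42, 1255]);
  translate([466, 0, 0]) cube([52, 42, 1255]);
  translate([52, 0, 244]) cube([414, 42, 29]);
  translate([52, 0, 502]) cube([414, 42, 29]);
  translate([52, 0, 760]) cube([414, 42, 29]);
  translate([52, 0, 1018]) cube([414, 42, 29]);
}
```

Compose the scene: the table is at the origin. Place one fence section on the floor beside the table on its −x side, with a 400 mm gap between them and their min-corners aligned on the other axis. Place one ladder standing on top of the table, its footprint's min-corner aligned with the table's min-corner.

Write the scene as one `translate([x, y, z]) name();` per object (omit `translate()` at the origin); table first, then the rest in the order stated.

table();
translate([-2792, 0, 0]) fence_section();
translate([0, 0, 711]) ladder();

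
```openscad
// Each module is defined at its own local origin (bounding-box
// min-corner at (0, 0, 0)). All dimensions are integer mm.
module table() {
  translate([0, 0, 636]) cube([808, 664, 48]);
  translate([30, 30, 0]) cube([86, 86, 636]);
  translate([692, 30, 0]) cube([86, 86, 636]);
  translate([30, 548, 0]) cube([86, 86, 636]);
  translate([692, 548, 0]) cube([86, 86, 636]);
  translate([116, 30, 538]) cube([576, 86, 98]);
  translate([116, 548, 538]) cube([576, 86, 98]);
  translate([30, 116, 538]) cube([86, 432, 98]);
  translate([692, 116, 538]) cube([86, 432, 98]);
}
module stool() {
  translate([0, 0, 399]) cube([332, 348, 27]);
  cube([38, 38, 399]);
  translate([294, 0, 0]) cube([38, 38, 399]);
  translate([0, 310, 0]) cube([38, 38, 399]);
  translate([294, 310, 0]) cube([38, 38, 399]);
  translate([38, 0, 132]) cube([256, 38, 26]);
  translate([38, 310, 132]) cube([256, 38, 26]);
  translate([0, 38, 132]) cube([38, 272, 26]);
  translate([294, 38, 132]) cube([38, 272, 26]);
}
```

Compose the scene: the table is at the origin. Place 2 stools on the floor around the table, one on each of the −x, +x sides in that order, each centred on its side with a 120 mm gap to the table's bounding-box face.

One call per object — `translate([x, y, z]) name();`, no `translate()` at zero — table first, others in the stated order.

table();
translate([-452, 158, 0]) stool();
translate([928, 158, 0]) stool();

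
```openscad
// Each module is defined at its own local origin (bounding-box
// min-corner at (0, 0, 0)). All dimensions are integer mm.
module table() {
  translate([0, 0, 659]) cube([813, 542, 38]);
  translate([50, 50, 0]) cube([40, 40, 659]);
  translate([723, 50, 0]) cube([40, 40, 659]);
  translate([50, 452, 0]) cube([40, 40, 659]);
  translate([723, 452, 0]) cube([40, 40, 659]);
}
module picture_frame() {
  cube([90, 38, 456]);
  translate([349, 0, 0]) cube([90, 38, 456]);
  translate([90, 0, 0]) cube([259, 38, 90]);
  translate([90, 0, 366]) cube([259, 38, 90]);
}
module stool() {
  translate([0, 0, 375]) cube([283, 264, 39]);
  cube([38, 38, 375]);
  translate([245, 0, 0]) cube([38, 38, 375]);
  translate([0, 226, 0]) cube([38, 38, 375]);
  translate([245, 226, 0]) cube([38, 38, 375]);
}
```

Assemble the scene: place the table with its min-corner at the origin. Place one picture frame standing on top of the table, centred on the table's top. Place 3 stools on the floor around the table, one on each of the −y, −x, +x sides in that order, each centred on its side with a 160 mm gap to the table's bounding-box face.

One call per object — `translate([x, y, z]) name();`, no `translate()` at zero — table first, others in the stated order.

table();
translate([187, 252, 697]) picture_frame();
translate([265, -424, 0]) stool();
translate([-443, 139, 0]) stool();
translate([973, 139, 0]) stool();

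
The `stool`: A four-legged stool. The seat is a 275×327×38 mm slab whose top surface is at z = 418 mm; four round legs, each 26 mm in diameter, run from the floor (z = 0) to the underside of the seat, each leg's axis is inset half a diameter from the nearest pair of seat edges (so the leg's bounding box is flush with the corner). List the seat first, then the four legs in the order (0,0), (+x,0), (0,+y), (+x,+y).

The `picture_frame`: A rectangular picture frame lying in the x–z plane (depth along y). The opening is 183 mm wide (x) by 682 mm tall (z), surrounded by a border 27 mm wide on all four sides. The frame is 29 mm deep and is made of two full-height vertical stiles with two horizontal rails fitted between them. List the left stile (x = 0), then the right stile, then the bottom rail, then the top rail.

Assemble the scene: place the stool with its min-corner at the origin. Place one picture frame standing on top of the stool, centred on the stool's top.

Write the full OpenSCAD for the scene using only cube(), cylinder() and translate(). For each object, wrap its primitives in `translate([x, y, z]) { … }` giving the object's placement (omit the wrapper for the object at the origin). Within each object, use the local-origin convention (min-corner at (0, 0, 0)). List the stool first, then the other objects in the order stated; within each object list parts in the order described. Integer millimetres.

translate([0, 0, 380]) cube([275, 327, 38]);
translate([13, 13, 0]) cylinder(h = 380, r = 13);
translate([262, 13, 0]) cylinder(h = 380, r = 13);
translate([13, 314, 0]) cylinder(h = 380, r = 13);
translate([262, 314, 0]) cylinder(h = 380, r = 13);
translate([19, 149, 418]) {
  cube([27, 29, 736]);
  translate([210, 0, 0]) cube([27, 29, 736]);
  translate([27, 0, 0]) cube([183, 29, 27]);
  translate([27, 0, 709]) cube([183, 29, 27]);
}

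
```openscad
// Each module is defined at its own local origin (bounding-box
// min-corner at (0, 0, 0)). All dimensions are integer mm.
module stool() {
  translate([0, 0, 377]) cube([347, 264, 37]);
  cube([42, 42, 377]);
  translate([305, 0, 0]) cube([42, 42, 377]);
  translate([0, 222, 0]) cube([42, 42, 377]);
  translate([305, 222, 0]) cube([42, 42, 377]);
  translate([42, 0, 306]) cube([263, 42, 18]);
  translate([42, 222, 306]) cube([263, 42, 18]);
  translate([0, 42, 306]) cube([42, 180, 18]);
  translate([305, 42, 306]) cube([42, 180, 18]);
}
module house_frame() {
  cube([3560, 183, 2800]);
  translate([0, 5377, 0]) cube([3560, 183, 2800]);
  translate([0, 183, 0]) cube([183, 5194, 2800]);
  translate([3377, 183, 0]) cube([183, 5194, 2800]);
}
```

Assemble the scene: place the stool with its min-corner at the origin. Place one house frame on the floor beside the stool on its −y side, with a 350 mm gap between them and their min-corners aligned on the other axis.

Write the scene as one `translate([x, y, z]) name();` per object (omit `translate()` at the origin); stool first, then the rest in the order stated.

stool();
translate([0, -5910, 0]) house_frame();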